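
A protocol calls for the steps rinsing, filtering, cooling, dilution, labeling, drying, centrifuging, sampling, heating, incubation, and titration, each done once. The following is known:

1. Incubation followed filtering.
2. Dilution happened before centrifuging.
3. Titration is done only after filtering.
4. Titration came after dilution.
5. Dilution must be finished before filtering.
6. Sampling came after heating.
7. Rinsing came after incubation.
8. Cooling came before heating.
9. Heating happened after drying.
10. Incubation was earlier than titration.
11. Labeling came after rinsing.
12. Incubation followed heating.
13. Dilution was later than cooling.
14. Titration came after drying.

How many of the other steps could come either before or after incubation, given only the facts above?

Forced before incubation: cooling, dilution, drying, filtering, and heating; forced after incubation: labeling, rinsing, and titration.
That leaves centrifuging and sampling with no forced order relative to incubation — 2.

2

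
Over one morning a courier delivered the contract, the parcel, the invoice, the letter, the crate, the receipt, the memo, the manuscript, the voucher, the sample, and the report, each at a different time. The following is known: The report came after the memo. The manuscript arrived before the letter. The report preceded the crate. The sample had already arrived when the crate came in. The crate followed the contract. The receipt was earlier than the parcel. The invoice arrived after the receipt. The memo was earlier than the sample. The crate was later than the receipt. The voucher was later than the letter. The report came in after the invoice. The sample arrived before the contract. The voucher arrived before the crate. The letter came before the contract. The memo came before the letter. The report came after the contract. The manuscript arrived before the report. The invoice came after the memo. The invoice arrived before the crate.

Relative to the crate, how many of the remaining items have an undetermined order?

1

Forced before the crate: the contract, the invoice, the letter, the manuscript, the memo, the receipt, the report, the sample, and the voucher.
That leaves the parcel with no forced order relative to the crate — 1.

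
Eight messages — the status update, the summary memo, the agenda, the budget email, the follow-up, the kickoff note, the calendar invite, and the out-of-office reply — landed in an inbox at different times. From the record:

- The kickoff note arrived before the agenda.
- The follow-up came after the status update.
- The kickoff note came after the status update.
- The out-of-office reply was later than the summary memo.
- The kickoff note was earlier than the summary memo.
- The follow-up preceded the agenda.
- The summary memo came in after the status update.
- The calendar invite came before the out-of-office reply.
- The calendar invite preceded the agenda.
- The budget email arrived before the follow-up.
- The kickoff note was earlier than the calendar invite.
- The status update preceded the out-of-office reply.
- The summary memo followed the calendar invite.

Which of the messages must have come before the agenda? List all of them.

Directly stated before the agenda: the calendar invite, the follow-up, and the kickoff note.
The budget email reaches the agenda via the budget email → the follow-up → the agenda.
The status update reaches the agenda via the status update → the kickoff note → the agenda.

the budget email, the calendar invite, the follow-up, the kickoff note, the status update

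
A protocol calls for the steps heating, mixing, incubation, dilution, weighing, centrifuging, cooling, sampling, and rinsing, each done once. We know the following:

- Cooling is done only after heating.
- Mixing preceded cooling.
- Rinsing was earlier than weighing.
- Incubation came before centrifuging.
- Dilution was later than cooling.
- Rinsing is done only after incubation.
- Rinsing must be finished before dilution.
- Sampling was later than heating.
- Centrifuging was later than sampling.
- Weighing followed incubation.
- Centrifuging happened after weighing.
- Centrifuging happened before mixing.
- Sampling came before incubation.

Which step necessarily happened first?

heating

Heating has a chain of constraints placing it before every other step, so heating must be first.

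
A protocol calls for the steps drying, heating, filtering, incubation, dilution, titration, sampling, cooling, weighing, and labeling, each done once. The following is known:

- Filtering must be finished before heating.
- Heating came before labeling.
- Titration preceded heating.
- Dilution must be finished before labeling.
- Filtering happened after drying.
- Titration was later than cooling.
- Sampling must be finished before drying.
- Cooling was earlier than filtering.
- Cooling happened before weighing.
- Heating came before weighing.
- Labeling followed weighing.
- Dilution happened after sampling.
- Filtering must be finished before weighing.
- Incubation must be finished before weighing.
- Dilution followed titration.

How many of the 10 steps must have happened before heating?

Directly stated before heating: filtering and titration.
Cooling reaches heating via cooling → titration → heating.
Drying reaches heating via drying → filtering → heating.
Sampling reaches heating via sampling → drying → filtering → heating.
No chain forces weighing (or any of the others) ahead of heating.
That's cooling, drying, filtering, sampling, and titration — 5 in all.

5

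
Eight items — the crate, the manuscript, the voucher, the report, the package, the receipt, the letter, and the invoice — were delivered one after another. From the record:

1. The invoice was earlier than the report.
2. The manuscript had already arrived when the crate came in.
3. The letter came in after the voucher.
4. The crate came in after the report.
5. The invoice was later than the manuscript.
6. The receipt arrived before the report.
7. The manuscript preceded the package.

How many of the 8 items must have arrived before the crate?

4

Directly stated before the crate: the manuscript and the report.
The invoice reaches the crate via the invoice → the report → the crate.
The receipt reaches the crate via the receipt → the report → the crate.
That's the invoice, the manuscript, the receipt, and the report — 4 in all.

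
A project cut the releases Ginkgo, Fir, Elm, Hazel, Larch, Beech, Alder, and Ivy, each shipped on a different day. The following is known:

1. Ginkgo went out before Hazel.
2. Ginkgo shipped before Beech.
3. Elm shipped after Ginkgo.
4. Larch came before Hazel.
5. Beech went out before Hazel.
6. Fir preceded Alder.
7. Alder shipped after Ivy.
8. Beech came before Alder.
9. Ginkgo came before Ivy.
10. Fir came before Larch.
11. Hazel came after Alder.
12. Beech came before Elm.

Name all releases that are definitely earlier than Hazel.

Directly stated before Hazel: Alder, Beech, Ginkgo, and Larch.
Fir reaches Hazel via Fir → Alder → Hazel.
Ivy reaches Hazel via Ivy → Alder → Hazel.

Alder, Beech, Fir, Ginkgo, Ivy, Larch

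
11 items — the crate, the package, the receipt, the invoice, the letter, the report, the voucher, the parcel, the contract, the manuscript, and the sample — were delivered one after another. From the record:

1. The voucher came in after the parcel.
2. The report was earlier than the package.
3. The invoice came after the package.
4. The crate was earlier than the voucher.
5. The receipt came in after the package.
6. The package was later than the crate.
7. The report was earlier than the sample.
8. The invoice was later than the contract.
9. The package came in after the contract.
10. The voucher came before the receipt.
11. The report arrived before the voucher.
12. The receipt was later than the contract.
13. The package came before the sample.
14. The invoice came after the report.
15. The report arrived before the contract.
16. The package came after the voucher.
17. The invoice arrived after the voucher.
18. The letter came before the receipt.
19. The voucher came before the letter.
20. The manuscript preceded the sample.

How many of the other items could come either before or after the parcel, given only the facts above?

4

Forced after the parcel: the invoice, the letter, the package, the receipt, the sample, and the voucher.
That leaves the contract, the crate, the manuscript, and the report with no forced order relative to the parcel — 4.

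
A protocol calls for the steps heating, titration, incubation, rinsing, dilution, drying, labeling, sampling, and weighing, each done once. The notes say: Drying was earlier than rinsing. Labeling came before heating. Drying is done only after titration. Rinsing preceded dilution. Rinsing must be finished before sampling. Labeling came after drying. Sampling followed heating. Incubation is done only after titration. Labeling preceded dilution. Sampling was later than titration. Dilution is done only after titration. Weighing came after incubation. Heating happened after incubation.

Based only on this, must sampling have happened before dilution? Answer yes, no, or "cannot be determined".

cannot be determined

No chain of stated constraints runs from sampling to dilution, and none runs from dilution to sampling either.
So the relative order of sampling and dilution is not fixed by the given facts.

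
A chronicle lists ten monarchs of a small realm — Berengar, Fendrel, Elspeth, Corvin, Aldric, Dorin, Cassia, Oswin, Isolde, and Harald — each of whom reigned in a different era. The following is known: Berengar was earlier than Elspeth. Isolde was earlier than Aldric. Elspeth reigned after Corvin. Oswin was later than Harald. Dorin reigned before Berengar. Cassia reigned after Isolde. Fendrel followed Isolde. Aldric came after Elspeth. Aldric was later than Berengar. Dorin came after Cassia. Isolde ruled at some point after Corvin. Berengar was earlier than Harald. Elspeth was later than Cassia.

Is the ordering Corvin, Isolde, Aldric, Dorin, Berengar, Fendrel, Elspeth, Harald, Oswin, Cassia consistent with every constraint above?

no

The constraints require Elspeth before Aldric, but in the proposed sequence Aldric appears ahead of Elspeth. That one violation is enough.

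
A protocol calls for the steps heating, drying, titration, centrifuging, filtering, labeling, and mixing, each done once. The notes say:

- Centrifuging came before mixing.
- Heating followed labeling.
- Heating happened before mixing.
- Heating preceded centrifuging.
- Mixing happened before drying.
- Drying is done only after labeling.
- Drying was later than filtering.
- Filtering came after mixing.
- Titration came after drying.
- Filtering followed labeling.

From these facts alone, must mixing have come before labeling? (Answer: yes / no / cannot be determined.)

Tracing the constraints gives labeling → heating → mixing, so labeling must come before mixing.
That means mixing cannot be before labeling.

no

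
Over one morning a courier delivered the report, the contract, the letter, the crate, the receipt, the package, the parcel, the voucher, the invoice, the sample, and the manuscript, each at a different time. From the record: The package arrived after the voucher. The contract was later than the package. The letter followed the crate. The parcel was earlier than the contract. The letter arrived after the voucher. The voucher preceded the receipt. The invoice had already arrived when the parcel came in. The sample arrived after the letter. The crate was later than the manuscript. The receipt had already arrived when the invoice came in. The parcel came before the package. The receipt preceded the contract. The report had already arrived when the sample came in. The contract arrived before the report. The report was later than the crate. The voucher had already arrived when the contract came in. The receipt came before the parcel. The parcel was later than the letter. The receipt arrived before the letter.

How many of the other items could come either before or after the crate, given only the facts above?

3

Forced before the crate: the manuscript; forced after the crate: the contract, the letter, the package, the parcel, the report, and the sample.
That leaves the invoice, the receipt, and the voucher with no forced order relative to the crate — 3.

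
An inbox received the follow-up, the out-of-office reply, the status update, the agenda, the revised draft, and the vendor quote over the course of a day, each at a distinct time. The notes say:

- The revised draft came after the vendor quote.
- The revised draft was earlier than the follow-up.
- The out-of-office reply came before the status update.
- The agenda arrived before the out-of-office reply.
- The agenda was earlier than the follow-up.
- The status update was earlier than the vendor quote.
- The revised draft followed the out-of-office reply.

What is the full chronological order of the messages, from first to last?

the agenda, the out-of-office reply, the status update, the vendor quote, the revised draft, the follow-up

The constraints fix every adjacent pair, so only one ordering works:
the agenda → the out-of-office reply → the status update → the vendor quote → the revised draft → the follow-up.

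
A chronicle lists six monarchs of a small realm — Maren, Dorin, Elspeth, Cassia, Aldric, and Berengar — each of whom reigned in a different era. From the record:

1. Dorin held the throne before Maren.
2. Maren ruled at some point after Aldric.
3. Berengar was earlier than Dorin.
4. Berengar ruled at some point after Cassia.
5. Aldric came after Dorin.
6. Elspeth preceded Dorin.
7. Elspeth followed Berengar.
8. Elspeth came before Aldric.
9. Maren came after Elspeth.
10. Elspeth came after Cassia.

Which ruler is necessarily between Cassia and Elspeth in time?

Tracing the constraints gives Cassia → Berengar → Elspeth, so Berengar sits after Cassia and before Elspeth.
No other ruler is forced both after Cassia and before Elspeth.

Berengar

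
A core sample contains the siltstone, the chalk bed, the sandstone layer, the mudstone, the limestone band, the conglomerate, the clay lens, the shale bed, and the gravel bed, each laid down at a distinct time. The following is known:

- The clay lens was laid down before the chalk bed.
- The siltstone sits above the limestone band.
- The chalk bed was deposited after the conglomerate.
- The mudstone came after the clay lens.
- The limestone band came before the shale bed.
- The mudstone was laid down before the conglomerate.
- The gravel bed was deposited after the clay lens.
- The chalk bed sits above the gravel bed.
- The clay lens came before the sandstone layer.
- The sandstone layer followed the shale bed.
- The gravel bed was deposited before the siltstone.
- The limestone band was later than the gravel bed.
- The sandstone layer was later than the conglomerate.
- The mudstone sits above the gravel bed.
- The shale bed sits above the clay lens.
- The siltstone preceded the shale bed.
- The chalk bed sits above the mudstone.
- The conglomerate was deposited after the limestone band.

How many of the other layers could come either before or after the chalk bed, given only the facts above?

3

Forced before the chalk bed: the clay lens, the conglomerate, the gravel bed, the limestone band, and the mudstone.
That leaves the sandstone layer, the shale bed, and the siltstone with no forced order relative to the chalk bed — 3.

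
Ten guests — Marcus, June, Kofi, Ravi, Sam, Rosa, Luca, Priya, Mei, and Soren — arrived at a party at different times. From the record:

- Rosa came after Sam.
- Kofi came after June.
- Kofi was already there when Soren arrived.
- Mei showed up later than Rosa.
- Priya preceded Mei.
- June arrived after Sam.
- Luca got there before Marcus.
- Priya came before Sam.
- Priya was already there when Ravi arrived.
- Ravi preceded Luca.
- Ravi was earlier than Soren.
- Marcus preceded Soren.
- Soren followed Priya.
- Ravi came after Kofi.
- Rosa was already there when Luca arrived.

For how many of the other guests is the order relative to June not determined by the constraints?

2

Forced before June: Priya and Sam; forced after June: Kofi, Luca, Marcus, Ravi, and Soren.
That leaves Mei and Rosa with no forced order relative to June — 2.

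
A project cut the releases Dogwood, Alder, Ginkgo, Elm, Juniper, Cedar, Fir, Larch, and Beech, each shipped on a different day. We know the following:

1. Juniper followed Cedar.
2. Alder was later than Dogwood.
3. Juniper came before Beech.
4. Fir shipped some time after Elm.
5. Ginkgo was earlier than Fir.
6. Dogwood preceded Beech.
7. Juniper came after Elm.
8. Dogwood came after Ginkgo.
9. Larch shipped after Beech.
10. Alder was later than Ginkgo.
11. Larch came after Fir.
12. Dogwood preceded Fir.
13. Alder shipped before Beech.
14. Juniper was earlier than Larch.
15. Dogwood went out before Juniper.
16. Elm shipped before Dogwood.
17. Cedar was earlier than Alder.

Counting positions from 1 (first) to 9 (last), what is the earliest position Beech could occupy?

7

Alder, Cedar, Dogwood, Elm, Ginkgo, and Juniper must all come before Beech — 6 forced predecessors.
Nothing else is forced ahead of Beech, so its earliest slot is position 6 + 1 = 7.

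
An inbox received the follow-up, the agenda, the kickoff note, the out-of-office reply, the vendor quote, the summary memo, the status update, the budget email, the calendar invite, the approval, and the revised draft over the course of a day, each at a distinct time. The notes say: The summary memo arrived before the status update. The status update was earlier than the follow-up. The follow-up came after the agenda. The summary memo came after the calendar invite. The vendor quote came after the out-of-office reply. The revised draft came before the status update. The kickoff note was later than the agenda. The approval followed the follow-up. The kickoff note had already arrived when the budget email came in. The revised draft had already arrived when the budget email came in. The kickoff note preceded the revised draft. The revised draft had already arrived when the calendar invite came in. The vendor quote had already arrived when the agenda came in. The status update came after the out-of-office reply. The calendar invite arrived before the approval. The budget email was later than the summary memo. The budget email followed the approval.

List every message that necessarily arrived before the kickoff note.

Directly stated before the kickoff note: the agenda.
The out-of-office reply reaches the kickoff note via the out-of-office reply → the vendor quote → the agenda → the kickoff note.
The vendor quote reaches the kickoff note via the vendor quote → the agenda → the kickoff note.

the agenda, the out-of-office reply, the vendor quote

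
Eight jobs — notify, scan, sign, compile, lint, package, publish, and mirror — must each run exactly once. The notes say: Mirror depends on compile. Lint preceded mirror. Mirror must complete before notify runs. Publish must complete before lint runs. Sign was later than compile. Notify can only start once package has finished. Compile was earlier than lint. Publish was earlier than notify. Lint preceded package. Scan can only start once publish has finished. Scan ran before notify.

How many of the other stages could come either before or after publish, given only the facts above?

Forced after publish: lint, mirror, notify, package, and scan.
That leaves compile and sign with no forced order relative to publish — 2.

2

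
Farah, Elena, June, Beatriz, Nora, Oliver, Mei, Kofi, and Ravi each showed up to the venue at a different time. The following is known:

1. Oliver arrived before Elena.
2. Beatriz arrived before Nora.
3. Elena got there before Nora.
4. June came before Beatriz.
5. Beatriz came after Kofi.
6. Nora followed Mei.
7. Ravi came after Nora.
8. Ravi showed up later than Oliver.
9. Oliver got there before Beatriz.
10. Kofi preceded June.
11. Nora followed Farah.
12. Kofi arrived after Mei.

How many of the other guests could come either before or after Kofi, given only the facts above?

Forced before Kofi: Mei; forced after Kofi: Beatriz, June, Nora, and Ravi.
That leaves Elena, Farah, and Oliver with no forced order relative to Kofi — 3.

3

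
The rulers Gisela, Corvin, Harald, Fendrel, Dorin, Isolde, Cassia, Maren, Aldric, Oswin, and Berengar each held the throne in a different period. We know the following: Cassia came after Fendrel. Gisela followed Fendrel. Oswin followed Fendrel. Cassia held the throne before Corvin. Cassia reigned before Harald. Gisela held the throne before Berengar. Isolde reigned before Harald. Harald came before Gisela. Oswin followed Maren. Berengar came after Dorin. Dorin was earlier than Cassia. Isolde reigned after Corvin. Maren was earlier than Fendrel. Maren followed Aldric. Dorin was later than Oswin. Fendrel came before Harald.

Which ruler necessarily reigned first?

Aldric has a chain of constraints placing them before every other ruler, so Aldric must be first.

Aldric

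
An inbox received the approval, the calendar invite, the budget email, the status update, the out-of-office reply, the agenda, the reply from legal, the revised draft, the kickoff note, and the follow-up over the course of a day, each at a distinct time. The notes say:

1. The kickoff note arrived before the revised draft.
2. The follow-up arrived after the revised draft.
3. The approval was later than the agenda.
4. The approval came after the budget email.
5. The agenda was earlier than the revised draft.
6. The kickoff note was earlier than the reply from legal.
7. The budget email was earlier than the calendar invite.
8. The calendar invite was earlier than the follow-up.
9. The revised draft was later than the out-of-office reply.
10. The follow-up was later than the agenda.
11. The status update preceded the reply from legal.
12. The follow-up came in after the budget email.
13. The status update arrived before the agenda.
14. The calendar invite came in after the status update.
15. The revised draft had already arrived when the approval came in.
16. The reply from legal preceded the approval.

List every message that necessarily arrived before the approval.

Directly stated before the approval: the agenda, the budget email, the reply from legal, and the revised draft.
The kickoff note reaches the approval via the kickoff note → the reply from legal → the approval.
The out-of-office reply reaches the approval via the out-of-office reply → the revised draft → the approval.
The status update reaches the approval via the status update → the agenda → the approval.
No chain forces the follow-up (or any of the others) ahead of the approval.

the agenda, the budget email, the kickoff note, the out-of-office reply, the reply from legal, the revised draft, the status update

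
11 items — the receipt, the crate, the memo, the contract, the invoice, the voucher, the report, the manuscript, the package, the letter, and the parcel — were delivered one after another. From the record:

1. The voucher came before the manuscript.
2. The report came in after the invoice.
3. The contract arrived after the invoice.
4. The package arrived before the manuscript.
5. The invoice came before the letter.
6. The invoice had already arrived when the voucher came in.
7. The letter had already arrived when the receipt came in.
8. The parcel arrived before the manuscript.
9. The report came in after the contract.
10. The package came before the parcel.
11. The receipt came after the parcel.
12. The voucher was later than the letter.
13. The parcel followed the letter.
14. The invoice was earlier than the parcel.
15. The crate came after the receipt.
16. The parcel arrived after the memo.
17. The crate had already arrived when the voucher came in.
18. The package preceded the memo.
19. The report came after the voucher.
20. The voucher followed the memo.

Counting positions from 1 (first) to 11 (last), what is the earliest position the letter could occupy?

The invoice must come before the letter — 1 forced predecessor.
Nothing else is forced ahead of the letter, so its earliest slot is position 1 + 1 = 2.

2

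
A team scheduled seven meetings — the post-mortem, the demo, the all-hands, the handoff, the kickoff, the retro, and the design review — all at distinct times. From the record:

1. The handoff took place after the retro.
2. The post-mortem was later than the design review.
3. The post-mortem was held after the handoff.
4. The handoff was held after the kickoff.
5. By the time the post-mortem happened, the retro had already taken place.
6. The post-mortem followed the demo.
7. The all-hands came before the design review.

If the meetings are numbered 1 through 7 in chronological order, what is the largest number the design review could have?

The design review must come before the post-mortem — 1 meeting forced after it.
Everything else can be placed before the design review in some valid order, so the design review can sit as late as position 7 − 1 = 6.

6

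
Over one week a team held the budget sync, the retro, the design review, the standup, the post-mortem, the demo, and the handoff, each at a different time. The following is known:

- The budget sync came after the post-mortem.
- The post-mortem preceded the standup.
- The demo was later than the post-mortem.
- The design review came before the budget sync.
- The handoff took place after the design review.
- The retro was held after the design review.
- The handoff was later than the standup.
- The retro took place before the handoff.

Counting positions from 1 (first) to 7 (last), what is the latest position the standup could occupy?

The standup must come before the handoff — 1 meeting forced after it.
Everything else can be placed before the standup in some valid order, so the standup can sit as late as position 7 − 1 = 6.

6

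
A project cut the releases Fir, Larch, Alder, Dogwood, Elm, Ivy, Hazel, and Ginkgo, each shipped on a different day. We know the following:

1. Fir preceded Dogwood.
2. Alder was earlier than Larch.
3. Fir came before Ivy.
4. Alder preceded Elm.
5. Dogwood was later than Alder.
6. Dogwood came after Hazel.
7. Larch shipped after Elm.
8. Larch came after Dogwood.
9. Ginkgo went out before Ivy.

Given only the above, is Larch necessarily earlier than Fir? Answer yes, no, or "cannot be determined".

Tracing the constraints gives Fir → Dogwood → Larch, so Fir must come before Larch.
That means Larch cannot be before Fir.

no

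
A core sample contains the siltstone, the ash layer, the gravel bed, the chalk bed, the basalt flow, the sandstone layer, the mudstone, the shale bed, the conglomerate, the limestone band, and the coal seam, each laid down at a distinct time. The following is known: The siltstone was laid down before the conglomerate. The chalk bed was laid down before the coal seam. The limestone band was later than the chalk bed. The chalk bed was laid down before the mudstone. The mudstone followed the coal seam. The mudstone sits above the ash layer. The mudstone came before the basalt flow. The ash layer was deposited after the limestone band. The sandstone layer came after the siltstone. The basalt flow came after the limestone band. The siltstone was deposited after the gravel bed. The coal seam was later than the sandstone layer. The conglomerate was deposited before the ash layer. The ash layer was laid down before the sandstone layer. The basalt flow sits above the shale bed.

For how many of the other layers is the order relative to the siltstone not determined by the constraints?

Forced before the siltstone: the gravel bed; forced after the siltstone: the ash layer, the basalt flow, the coal seam, the conglomerate, the mudstone, and the sandstone layer.
That leaves the chalk bed, the limestone band, and the shale bed with no forced order relative to the siltstone — 3.

3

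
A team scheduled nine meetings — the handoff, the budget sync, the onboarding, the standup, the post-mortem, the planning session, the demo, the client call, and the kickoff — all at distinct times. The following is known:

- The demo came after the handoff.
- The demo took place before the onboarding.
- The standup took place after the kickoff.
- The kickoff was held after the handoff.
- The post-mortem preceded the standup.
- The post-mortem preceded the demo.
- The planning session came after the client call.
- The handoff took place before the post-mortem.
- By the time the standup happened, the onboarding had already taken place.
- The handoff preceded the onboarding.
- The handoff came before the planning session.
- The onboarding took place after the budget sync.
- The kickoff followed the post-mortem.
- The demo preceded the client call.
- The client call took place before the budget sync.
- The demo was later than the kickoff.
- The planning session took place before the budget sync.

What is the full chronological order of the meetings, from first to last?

The constraints fix every adjacent pair, so only one ordering works:
the handoff → the post-mortem → the kickoff → the demo → the client call → the planning session → the budget sync → the onboarding → the standup.

the handoff, the post-mortem, the kickoff, the demo, the client call, the planning session, the budget sync, the onboarding, the standup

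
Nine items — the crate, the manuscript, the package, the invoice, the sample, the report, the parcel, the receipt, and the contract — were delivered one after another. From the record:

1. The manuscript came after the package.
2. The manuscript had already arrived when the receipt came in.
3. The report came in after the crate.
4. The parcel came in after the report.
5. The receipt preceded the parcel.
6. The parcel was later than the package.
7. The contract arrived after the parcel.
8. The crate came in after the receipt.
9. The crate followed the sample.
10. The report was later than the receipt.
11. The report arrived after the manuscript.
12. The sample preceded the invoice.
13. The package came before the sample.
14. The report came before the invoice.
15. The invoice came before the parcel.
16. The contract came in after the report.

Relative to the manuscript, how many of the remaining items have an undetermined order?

1

Forced before the manuscript: the package; forced after the manuscript: the contract, the crate, the invoice, the parcel, the receipt, and the report.
That leaves the sample with no forced order relative to the manuscript — 1.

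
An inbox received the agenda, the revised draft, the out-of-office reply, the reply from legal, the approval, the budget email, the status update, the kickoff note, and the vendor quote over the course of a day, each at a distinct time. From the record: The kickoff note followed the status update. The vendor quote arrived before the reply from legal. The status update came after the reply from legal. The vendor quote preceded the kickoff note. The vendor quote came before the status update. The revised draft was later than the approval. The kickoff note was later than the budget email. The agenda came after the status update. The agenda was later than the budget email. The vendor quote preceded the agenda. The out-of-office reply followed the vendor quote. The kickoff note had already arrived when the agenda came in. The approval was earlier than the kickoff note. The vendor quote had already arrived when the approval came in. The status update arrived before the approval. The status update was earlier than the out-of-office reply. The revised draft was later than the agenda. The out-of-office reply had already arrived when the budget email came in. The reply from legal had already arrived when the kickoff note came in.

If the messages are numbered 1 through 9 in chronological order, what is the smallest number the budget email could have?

5

The out-of-office reply, the reply from legal, the status update, and the vendor quote must all come before the budget email — 4 forced predecessors.
Nothing else is forced ahead of the budget email, so its earliest slot is position 4 + 1 = 5.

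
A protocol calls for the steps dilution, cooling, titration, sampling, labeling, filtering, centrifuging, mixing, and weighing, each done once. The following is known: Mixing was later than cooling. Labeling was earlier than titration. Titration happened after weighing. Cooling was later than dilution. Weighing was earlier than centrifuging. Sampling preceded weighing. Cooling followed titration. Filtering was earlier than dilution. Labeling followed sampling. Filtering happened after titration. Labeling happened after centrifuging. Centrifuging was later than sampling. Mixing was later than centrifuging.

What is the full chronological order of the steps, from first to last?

The constraints fix every adjacent pair, so only one ordering works:
sampling → weighing → centrifuging → labeling → titration → filtering → dilution → cooling → mixing.

sampling, weighing, centrifuging, labeling, titration, filtering, dilution, cooling, mixing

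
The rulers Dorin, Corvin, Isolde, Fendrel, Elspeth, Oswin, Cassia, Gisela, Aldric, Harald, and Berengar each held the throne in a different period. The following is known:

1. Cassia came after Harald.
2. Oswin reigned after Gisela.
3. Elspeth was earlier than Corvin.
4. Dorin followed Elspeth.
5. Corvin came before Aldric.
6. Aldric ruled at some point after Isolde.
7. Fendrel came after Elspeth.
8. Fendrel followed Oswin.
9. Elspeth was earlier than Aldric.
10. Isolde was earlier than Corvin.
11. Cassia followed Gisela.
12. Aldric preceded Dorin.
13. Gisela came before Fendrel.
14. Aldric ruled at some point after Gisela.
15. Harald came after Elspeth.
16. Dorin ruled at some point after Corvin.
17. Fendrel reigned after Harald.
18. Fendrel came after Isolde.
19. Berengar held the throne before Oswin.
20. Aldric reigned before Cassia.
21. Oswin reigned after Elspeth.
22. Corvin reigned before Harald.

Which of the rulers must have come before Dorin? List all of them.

Aldric, Corvin, Elspeth, Gisela, Isolde

Directly stated before Dorin: Aldric, Corvin, and Elspeth.
Gisela reaches Dorin via Gisela → Aldric → Dorin.
Isolde reaches Dorin via Isolde → Aldric → Dorin.
No chain forces Fendrel (or any of the others) ahead of Dorin.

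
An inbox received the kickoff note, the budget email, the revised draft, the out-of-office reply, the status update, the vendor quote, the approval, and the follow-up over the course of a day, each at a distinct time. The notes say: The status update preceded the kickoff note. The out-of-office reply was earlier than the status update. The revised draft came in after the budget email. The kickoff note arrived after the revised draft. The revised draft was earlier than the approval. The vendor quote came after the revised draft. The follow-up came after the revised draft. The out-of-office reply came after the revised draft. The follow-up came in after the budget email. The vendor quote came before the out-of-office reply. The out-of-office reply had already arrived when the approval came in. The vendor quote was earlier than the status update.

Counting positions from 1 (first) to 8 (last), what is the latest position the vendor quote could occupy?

4

The vendor quote must come before the approval, the kickoff note, the out-of-office reply, and the status update — 4 messages forced after it.
Everything else can be placed before the vendor quote in some valid order, so the vendor quote can sit as late as position 8 − 4 = 4.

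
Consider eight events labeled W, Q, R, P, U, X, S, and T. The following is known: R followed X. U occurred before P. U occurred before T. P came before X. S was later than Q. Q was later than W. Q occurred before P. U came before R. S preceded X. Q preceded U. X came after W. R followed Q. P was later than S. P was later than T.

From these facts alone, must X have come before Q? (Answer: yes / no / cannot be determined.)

no

Tracing the constraints gives Q → S → X, so Q must come before X.
That means X cannot be before Q.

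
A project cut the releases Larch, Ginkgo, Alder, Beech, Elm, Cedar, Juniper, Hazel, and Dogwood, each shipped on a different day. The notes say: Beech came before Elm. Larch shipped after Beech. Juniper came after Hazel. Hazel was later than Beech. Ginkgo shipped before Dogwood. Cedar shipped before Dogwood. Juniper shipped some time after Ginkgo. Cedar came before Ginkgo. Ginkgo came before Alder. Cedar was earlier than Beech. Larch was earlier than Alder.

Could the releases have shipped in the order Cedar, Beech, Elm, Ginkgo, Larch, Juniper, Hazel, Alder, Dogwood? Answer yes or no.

The constraints require Hazel before Juniper, but in the proposed sequence Juniper appears ahead of Hazel. That one violation is enough.

no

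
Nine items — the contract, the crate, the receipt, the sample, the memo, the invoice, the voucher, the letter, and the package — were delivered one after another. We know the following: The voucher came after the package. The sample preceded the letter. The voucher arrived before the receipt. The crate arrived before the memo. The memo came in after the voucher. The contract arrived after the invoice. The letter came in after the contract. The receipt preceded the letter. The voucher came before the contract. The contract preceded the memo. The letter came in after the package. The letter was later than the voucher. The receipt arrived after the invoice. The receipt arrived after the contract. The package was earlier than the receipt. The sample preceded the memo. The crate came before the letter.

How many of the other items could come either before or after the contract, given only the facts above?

2

Forced before the contract: the invoice, the package, and the voucher; forced after the contract: the letter, the memo, and the receipt.
That leaves the crate and the sample with no forced order relative to the contract — 2.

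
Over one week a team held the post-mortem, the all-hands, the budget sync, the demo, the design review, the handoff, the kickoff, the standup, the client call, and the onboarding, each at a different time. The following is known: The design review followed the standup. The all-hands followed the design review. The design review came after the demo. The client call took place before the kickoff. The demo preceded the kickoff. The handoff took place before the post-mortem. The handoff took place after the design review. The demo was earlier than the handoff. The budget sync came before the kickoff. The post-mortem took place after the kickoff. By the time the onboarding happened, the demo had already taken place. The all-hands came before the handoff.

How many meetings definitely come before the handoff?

Directly stated before the handoff: the all-hands, the demo, and the design review.
The standup reaches the handoff via the standup → the design review → the handoff.
No chain forces the onboarding (or any of the others) ahead of the handoff.
That's the all-hands, the demo, the design review, and the standup — 4 in all.

4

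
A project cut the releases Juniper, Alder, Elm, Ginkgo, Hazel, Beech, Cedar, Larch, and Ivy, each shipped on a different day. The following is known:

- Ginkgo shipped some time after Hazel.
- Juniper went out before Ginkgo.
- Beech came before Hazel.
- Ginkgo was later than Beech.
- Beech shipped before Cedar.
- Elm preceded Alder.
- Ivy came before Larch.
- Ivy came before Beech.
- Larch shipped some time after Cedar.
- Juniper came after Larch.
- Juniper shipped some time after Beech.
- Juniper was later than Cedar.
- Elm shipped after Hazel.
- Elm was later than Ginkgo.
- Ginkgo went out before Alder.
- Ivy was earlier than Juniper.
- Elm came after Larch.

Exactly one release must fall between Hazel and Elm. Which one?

Ginkgo

Tracing the constraints gives Hazel → Ginkgo → Elm, so Ginkgo sits after Hazel and before Elm.
No other release is forced both after Hazel and before Elm.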